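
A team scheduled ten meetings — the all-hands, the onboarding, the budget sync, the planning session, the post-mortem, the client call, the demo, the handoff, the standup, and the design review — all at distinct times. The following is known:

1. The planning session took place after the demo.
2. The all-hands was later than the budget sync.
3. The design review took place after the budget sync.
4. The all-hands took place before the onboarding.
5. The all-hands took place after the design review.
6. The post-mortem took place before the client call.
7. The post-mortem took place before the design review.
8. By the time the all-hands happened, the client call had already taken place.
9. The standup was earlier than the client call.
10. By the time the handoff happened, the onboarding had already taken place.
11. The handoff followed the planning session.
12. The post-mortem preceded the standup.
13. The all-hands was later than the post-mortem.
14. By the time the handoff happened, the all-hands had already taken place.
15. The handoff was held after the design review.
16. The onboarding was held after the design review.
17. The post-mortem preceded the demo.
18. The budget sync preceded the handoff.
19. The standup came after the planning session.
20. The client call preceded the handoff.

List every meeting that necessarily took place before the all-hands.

Directly stated before the all-hands: the budget sync, the client call, the design review, and the post-mortem.
The demo reaches the all-hands via the demo → the planning session → the standup → the client call → the all-hands.
The planning session reaches the all-hands via the planning session → the standup → the client call → the all-hands.
The standup reaches the all-hands via the standup → the client call → the all-hands.
No chain forces the onboarding (or any of the others) ahead of the all-hands.

the budget sync, the client call, the demo, the design review, the planning session, the post-mortem, the standup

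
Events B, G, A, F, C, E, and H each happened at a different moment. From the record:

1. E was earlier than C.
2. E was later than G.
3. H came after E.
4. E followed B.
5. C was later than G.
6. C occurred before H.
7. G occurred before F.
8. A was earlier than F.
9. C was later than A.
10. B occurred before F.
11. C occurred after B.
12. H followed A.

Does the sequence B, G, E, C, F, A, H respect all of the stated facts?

no

The constraints require A before C, but in the proposed sequence C appears ahead of A. That one violation is enough.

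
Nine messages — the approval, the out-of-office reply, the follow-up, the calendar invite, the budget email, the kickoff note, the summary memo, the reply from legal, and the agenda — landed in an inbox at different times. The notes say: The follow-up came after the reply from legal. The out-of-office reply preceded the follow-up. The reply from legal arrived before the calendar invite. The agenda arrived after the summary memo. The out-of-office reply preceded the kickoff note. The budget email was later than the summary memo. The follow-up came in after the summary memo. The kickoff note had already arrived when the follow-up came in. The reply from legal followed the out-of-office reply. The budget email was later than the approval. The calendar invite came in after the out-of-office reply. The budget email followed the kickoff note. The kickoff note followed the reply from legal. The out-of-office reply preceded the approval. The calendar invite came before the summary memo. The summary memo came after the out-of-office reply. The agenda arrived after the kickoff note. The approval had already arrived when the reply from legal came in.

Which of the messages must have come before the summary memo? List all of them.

Directly stated before the summary memo: the calendar invite and the out-of-office reply.
The approval reaches the summary memo via the approval → the reply from legal → the calendar invite → the summary memo.
The reply from legal reaches the summary memo via the reply from legal → the calendar invite → the summary memo.

the approval, the calendar invite, the out-of-office reply, the reply from legal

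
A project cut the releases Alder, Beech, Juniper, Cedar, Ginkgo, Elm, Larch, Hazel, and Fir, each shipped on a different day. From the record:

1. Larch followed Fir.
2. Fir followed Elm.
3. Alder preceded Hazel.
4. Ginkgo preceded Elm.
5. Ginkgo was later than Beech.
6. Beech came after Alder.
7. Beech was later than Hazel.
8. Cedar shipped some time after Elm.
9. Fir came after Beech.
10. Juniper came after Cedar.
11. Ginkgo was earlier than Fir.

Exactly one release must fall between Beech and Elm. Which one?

Tracing the constraints gives Beech → Ginkgo → Elm, so Ginkgo sits after Beech and before Elm.
No other release is forced both after Beech and before Elm.

Ginkgo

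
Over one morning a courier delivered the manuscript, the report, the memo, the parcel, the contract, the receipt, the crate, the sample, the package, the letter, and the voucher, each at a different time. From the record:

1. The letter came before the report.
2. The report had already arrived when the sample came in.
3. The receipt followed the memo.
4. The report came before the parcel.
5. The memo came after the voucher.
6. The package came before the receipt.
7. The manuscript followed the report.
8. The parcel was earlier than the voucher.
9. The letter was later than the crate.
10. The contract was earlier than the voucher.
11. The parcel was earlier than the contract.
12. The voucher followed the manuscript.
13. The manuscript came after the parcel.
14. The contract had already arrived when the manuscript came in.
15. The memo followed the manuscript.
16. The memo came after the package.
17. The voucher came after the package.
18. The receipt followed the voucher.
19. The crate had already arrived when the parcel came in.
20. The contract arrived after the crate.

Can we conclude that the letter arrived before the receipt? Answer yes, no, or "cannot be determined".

Chain the constraints: the letter → the report → the parcel → the voucher → the receipt. Each link is directly stated, so the letter comes before the receipt.

yes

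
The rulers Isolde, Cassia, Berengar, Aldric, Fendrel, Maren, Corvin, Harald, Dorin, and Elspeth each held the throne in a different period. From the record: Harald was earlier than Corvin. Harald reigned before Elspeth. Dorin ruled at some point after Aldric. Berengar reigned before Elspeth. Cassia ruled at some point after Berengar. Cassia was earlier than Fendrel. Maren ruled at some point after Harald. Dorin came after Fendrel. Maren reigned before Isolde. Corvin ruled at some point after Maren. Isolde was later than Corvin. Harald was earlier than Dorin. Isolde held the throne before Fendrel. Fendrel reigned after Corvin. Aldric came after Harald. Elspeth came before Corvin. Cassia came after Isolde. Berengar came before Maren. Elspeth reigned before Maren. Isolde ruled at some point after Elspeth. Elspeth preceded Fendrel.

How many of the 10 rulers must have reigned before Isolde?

5

Directly stated before Isolde: Corvin, Elspeth, and Maren.
Berengar reaches Isolde via Berengar → Elspeth → Isolde.
Harald reaches Isolde via Harald → Maren → Isolde.
No chain forces Aldric (or any of the others) ahead of Isolde.
That's Berengar, Corvin, Elspeth, Harald, and Maren — 5 in all.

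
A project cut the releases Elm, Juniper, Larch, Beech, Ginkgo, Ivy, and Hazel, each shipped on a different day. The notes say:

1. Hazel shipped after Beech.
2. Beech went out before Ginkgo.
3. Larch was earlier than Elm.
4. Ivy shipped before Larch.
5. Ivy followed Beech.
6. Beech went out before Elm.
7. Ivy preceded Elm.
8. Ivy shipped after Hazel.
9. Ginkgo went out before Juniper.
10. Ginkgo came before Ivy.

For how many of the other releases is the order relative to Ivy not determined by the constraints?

Forced before Ivy: Beech, Ginkgo, and Hazel; forced after Ivy: Elm and Larch.
That leaves Juniper with no forced order relative to Ivy — 1.

1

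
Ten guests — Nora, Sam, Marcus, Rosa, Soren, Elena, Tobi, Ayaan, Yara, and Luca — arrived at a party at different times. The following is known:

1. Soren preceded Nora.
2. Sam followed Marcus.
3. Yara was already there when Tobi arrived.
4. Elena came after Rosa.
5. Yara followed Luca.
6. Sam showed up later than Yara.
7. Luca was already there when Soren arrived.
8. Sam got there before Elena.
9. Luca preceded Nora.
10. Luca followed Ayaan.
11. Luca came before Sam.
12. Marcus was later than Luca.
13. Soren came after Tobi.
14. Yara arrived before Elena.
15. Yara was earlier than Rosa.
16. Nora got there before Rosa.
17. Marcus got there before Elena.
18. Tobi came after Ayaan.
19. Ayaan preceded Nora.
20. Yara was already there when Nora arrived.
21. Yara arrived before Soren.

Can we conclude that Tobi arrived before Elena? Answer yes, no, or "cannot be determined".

yes

Chain the constraints: Tobi → Soren → Nora → Rosa → Elena. Each link is directly stated, so Tobi comes before Elena.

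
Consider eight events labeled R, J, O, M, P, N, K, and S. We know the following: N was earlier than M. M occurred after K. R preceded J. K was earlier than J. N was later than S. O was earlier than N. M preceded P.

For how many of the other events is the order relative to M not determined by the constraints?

2

Forced before M: K, N, O, and S; forced after M: P.
That leaves J and R with no forced order relative to M — 2.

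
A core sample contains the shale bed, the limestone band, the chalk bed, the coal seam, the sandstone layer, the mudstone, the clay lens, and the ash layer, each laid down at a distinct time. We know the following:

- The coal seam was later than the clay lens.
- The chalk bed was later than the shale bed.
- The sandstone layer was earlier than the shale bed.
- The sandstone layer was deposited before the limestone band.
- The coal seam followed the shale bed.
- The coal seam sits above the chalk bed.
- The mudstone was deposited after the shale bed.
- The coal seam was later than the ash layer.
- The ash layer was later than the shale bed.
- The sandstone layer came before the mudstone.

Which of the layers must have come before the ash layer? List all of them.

Directly stated before the ash layer: the shale bed.
The sandstone layer reaches the ash layer via the sandstone layer → the shale bed → the ash layer.
No chain forces the limestone band (or any of the others) ahead of the ash layer.

the sandstone layer, the shale bed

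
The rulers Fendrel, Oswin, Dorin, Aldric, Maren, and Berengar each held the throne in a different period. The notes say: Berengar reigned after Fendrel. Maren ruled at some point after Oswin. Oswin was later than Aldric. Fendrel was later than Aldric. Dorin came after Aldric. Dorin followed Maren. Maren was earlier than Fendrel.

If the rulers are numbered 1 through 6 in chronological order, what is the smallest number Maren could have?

Aldric and Oswin must both come before Maren — 2 forced predecessors.
Nothing else is forced ahead of Maren, so their earliest slot is position 2 + 1 = 3.

3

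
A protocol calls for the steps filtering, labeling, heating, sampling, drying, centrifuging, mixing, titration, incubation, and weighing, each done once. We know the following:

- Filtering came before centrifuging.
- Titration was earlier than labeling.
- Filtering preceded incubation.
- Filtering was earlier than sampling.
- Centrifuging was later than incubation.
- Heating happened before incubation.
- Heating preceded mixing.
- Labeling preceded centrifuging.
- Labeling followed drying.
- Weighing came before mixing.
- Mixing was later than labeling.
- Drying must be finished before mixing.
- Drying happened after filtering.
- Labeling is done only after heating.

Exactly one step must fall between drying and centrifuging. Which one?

labeling

Tracing the constraints gives drying → labeling → centrifuging, so labeling sits after drying and before centrifuging.
No other step is forced both after drying and before centrifuging.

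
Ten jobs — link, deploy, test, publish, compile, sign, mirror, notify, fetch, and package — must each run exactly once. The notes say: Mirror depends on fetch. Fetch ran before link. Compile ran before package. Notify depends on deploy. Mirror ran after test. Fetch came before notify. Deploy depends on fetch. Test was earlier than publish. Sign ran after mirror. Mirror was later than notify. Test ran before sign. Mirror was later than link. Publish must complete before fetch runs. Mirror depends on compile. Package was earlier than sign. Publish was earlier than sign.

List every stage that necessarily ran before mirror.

compile, deploy, fetch, link, notify, publish, test

Directly stated before mirror: compile, fetch, link, notify, and test.
Deploy reaches mirror via deploy → notify → mirror.
Publish reaches mirror via publish → fetch → mirror.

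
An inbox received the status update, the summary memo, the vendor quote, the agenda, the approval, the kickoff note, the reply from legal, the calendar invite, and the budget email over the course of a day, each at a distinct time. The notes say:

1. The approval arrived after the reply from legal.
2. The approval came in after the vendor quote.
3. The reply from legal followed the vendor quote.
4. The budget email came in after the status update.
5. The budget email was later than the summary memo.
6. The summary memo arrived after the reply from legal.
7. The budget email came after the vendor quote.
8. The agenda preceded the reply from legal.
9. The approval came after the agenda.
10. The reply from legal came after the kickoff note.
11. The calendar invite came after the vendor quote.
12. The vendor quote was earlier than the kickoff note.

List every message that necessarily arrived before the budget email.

Directly stated before the budget email: the status update, the summary memo, and the vendor quote.
The agenda reaches the budget email via the agenda → the reply from legal → the summary memo → the budget email.
The kickoff note reaches the budget email via the kickoff note → the reply from legal → the summary memo → the budget email.
The reply from legal reaches the budget email via the reply from legal → the summary memo → the budget email.
No chain forces the calendar invite (or any of the others) ahead of the budget email.

the agenda, the kickoff note, the reply from legal, the status update, the summary memo, the vendor quote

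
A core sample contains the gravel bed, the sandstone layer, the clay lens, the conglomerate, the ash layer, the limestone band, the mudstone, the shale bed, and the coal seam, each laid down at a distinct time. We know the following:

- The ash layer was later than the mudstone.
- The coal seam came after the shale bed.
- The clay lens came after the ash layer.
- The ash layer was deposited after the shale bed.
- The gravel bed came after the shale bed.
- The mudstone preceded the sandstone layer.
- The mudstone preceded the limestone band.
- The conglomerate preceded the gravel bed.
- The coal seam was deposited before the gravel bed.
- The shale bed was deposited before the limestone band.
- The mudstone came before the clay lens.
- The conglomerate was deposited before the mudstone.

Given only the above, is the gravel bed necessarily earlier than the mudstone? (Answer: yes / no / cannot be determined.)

cannot be determined

No chain of stated constraints runs from the gravel bed to the mudstone, and none runs from the mudstone to the gravel bed either.
So the relative order of the gravel bed and the mudstone is not fixed by the given facts.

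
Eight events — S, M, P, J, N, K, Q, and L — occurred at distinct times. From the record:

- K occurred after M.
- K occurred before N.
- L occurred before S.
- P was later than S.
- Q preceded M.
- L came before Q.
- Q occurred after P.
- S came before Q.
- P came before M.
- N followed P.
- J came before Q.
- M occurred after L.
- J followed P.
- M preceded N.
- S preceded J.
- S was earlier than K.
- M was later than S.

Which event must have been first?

L

L has a chain of constraints placing it before every other event, so L must be first.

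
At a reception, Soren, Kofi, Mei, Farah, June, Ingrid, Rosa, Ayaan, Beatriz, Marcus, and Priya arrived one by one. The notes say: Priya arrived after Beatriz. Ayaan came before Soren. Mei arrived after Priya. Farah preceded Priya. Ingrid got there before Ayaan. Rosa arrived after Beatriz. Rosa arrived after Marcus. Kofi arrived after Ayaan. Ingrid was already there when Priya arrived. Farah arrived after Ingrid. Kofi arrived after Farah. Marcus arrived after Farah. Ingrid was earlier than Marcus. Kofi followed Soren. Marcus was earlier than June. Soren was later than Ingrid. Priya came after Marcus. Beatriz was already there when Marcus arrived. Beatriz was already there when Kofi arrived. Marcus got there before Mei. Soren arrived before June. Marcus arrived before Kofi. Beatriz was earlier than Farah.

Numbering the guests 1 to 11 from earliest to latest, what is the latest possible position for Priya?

10

Priya must come before Mei — 1 guest forced after them.
Everything else can be placed before Priya in some valid order, so Priya can sit as late as position 11 − 1 = 10.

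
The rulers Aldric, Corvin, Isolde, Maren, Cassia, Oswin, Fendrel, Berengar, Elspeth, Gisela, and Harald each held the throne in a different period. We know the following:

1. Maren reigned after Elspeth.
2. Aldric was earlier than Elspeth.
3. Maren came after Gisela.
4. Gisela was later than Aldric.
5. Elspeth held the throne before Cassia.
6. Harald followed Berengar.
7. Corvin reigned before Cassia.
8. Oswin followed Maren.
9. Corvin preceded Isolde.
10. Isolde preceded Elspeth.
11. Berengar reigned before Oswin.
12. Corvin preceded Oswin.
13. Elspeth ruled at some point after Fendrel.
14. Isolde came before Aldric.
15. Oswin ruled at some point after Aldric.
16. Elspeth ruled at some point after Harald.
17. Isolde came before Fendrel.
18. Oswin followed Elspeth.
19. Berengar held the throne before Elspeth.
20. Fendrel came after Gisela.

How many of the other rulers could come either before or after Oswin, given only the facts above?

1

Forced before Oswin: Aldric, Berengar, Corvin, Elspeth, Fendrel, Gisela, Harald, Isolde, and Maren.
That leaves Cassia with no forced order relative to Oswin — 1.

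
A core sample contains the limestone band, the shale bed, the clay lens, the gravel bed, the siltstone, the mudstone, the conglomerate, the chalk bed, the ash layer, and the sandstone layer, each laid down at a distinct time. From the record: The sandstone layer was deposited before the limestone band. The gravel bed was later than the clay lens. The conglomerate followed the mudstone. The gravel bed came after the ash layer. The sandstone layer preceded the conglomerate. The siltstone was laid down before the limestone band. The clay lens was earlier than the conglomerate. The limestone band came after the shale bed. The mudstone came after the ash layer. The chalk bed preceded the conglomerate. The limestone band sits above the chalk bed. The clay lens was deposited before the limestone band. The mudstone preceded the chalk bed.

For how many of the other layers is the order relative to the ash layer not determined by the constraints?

4

Forced after the ash layer: the chalk bed, the conglomerate, the gravel bed, the limestone band, and the mudstone.
That leaves the clay lens, the sandstone layer, the shale bed, and the siltstone with no forced order relative to the ash layer — 4.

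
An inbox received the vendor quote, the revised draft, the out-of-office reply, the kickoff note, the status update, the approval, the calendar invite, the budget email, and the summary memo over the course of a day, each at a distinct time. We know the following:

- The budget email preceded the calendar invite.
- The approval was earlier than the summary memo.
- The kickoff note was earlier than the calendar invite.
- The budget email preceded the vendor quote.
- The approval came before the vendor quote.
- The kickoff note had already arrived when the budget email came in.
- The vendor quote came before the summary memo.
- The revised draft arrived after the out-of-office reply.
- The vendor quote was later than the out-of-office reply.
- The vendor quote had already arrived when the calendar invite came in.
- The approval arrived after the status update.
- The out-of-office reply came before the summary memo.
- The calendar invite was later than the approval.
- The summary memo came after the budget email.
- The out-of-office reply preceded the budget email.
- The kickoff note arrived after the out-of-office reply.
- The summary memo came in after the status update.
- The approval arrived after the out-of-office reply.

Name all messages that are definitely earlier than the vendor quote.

the approval, the budget email, the kickoff note, the out-of-office reply, the status update

Directly stated before the vendor quote: the approval, the budget email, and the out-of-office reply.
The kickoff note reaches the vendor quote via the kickoff note → the budget email → the vendor quote.
The status update reaches the vendor quote via the status update → the approval → the vendor quote.
No chain forces the calendar invite (or any of the others) ahead of the vendor quote.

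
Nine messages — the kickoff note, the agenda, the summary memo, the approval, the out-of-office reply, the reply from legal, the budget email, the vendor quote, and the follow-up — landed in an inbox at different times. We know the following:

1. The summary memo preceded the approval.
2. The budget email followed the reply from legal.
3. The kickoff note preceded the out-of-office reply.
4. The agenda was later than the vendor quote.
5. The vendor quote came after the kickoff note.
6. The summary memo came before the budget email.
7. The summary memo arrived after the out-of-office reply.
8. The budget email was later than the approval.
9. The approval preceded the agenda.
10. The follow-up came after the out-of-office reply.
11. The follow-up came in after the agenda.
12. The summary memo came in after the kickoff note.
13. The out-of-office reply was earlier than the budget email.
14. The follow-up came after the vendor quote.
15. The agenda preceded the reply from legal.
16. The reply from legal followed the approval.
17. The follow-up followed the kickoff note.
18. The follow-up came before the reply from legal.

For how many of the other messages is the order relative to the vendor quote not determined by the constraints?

Forced before the vendor quote: the kickoff note; forced after the vendor quote: the agenda, the budget email, the follow-up, and the reply from legal.
That leaves the approval, the out-of-office reply, and the summary memo with no forced order relative to the vendor quote — 3.

3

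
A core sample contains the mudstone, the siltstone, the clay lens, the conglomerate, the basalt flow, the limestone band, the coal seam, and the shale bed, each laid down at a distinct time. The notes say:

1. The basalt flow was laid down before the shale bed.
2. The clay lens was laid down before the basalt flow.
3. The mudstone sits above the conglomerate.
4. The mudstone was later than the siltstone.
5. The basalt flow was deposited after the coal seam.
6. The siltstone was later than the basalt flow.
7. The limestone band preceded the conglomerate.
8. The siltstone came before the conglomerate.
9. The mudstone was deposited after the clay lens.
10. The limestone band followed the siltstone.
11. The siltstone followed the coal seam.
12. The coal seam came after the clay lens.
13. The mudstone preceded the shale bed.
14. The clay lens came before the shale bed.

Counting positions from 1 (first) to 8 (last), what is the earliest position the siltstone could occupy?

4

The basalt flow, the clay lens, and the coal seam must all come before the siltstone — 3 forced predecessors.
Nothing else is forced ahead of the siltstone, so its earliest slot is position 3 + 1 = 4.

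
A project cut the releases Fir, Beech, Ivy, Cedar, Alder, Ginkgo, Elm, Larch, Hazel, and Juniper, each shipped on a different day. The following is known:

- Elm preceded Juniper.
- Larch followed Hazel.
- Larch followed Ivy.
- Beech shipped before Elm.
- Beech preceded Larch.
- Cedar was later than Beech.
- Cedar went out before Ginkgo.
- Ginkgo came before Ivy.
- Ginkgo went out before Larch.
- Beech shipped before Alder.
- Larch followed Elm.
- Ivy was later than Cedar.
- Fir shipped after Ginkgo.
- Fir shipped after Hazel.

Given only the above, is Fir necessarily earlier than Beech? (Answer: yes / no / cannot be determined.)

Tracing the constraints gives Beech → Cedar → Ginkgo → Fir, so Beech must come before Fir.
That means Fir cannot be before Beech.

no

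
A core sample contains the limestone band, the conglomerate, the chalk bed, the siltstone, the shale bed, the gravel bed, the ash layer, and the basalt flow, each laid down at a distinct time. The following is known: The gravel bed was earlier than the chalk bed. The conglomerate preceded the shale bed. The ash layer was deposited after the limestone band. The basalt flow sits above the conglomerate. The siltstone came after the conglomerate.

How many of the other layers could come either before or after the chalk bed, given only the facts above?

Forced before the chalk bed: the gravel bed.
That leaves the ash layer, the basalt flow, the conglomerate, the limestone band, the shale bed, and the siltstone with no forced order relative to the chalk bed — 6.

6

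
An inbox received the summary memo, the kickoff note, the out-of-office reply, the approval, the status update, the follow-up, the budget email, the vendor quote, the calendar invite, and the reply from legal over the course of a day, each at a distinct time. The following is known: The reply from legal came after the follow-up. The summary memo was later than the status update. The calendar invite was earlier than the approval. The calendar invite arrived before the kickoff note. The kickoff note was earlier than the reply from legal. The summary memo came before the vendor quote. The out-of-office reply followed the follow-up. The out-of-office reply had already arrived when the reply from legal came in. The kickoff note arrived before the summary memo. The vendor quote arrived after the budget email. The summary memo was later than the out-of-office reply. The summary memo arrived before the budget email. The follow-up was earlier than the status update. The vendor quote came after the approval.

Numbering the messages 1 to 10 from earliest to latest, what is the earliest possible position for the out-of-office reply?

2

The follow-up must come before the out-of-office reply — 1 forced predecessor.
Nothing else is forced ahead of the out-of-office reply, so its earliest slot is position 1 + 1 = 2.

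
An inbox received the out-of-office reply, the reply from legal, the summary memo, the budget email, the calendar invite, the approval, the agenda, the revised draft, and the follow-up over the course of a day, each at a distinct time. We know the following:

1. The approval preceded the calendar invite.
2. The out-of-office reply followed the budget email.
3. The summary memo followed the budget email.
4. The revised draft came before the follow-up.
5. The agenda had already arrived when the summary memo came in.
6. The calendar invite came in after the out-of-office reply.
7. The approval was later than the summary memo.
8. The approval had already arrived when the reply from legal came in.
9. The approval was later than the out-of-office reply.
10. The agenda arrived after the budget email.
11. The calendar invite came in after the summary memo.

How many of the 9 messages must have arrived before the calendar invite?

5

Directly stated before the calendar invite: the approval, the out-of-office reply, and the summary memo.
The agenda reaches the calendar invite via the agenda → the summary memo → the calendar invite.
The budget email reaches the calendar invite via the budget email → the summary memo → the calendar invite.
That's the agenda, the approval, the budget email, the out-of-office reply, and the summary memo — 5 in all.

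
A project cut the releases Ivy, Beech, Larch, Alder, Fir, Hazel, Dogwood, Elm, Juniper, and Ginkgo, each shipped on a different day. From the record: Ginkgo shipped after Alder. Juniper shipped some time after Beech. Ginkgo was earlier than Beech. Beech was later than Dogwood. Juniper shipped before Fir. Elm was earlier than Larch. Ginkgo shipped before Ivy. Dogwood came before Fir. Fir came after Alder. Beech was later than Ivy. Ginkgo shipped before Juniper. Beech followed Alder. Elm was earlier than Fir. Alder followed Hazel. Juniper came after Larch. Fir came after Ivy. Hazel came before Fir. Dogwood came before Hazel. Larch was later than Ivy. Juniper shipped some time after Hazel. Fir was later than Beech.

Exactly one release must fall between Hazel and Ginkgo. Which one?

Tracing the constraints gives Hazel → Alder → Ginkgo, so Alder sits after Hazel and before Ginkgo.
No other release is forced both after Hazel and before Ginkgo.

Alder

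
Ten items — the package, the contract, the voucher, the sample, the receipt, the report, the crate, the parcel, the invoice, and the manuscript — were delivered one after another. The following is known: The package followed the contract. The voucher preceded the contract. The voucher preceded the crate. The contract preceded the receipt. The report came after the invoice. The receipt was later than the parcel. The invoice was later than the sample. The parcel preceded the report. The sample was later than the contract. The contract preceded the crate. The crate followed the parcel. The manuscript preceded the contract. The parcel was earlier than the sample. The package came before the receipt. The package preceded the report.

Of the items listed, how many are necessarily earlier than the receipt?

Directly stated before the receipt: the contract, the package, and the parcel.
The manuscript reaches the receipt via the manuscript → the contract → the receipt.
The voucher reaches the receipt via the voucher → the contract → the receipt.
No chain forces the crate (or any of the others) ahead of the receipt.
That's the contract, the manuscript, the package, the parcel, and the voucher — 5 in all.

5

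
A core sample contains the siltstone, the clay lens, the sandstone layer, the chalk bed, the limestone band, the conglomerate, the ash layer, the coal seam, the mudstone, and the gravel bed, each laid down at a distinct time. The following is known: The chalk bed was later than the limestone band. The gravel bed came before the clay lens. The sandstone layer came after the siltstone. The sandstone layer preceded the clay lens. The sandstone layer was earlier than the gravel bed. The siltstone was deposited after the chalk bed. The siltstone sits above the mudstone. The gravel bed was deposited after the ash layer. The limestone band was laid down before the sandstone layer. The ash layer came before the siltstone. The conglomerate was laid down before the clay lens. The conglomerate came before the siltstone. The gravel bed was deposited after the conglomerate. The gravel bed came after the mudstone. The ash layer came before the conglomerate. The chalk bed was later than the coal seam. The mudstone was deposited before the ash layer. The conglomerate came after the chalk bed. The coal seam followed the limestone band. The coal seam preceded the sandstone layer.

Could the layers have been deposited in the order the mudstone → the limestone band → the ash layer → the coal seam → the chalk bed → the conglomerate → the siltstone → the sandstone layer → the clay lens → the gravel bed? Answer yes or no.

no

The constraints require the gravel bed before the clay lens, but in the proposed sequence the clay lens appears ahead of the gravel bed. That one violation is enough.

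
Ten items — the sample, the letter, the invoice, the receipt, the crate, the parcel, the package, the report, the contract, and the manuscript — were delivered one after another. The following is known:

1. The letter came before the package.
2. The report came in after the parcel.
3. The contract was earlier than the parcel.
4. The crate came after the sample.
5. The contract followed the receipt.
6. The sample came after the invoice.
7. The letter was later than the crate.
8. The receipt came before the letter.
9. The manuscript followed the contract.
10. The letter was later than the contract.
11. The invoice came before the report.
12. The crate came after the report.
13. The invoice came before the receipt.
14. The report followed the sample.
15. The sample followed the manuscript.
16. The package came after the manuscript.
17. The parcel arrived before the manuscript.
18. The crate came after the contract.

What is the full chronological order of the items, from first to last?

The constraints fix every adjacent pair, so only one ordering works:
the invoice → the receipt → the contract → the parcel → the manuscript → the sample → the report → the crate → the letter → the package.

the invoice, the receipt, the contract, the parcel, the manuscript, the sample, the report, the crate, the letter, the package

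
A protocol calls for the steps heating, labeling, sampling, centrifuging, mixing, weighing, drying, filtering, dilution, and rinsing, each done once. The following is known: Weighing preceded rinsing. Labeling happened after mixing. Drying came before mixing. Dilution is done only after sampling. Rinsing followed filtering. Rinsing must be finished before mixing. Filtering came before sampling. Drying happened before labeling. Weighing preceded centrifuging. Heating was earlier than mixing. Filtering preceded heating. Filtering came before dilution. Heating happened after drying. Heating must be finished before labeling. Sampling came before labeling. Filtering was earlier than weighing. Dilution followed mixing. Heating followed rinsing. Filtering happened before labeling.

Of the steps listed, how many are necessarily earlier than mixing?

Directly stated before mixing: drying, heating, and rinsing.
Filtering reaches mixing via filtering → heating → mixing.
Weighing reaches mixing via weighing → rinsing → mixing.
That's drying, filtering, heating, rinsing, and weighing — 5 in all.

5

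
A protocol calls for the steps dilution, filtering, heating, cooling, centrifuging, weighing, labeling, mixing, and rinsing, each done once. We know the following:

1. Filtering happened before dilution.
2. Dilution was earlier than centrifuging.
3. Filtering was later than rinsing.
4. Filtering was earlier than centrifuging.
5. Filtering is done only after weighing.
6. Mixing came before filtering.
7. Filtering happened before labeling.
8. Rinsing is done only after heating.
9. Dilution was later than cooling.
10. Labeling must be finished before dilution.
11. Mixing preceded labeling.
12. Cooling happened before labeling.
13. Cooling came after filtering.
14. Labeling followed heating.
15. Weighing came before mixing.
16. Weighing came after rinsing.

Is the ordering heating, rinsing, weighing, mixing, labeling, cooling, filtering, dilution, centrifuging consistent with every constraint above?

no

The constraints require filtering before labeling, but in the proposed sequence labeling appears ahead of filtering. That one violation is enough.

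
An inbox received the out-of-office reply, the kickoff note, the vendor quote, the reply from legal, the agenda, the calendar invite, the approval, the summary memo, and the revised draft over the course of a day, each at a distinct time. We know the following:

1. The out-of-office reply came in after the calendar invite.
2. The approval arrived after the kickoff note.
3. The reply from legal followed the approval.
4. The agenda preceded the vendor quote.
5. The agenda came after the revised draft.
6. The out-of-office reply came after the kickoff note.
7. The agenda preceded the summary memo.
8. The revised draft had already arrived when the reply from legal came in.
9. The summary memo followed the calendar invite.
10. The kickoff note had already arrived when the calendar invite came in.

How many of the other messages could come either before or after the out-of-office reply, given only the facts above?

Forced before the out-of-office reply: the calendar invite and the kickoff note.
That leaves the agenda, the approval, the reply from legal, the revised draft, the summary memo, and the vendor quote with no forced order relative to the out-of-office reply — 6.

6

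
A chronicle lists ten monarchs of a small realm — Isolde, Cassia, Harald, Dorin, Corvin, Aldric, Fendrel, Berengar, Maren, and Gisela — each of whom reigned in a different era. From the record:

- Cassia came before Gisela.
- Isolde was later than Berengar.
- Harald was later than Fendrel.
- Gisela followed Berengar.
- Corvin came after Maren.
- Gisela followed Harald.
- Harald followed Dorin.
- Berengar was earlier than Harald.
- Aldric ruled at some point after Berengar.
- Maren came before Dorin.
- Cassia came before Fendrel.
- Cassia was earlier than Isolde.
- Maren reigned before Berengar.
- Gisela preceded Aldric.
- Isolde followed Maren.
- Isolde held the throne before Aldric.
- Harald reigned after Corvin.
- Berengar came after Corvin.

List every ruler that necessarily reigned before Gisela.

Berengar, Cassia, Corvin, Dorin, Fendrel, Harald, Maren

Directly stated before Gisela: Berengar, Cassia, and Harald.
Corvin reaches Gisela via Corvin → Harald → Gisela.
Dorin reaches Gisela via Dorin → Harald → Gisela.
Fendrel reaches Gisela via Fendrel → Harald → Gisela.
Likewise Maren reaches Gisela by chaining the stated constraints.
No chain forces Aldric (or any of the others) ahead of Gisela.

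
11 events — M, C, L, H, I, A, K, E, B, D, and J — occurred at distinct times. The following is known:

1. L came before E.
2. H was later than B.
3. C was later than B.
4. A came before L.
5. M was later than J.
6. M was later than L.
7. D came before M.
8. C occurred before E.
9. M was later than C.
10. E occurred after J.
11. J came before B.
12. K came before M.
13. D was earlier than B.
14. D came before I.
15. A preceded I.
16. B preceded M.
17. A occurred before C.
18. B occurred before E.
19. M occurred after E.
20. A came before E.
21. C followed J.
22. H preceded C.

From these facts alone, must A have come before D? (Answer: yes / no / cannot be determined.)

cannot be determined

No chain of stated constraints runs from A to D, and none runs from D to A either.
So the relative order of A and D is not fixed by the given facts.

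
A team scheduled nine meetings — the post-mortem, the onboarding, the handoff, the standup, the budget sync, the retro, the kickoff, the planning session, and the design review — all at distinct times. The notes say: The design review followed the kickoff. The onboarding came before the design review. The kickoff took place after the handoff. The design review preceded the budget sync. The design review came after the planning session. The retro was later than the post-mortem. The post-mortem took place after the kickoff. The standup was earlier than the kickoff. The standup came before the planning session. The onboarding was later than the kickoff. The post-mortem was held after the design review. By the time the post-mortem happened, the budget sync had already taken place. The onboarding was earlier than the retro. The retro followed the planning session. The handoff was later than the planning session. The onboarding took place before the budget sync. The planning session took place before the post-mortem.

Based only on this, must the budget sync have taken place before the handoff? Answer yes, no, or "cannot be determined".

no

Tracing the constraints gives the handoff → the kickoff → the onboarding → the budget sync, so the handoff must come before the budget sync.
That means the budget sync cannot be before the handoff.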